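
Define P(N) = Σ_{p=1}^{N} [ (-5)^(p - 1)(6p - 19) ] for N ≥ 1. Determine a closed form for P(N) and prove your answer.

We claim P(N) = (-5)^N(-N + 3) - 3 for all N ≥ 1.
For the base case N = 1: P(1) = -13, and the closed form gives -13. They agree.
For the inductive step, assume it holds for an arbitrary p ≥ 1, so P(p) = (-5)^p(-p + 3) - 3.
Then P(p+1) = P(p) + ((-5)^p(6p - 13)) = ((-5)^p(-p + 3) - 3) + ((-5)^p(6p - 13)).
Simplifying, P(p+1) = 5(-5)^p·p - 10(-5)^p - 3 = (-5)^(p+1)(-(p+1) + 3) - 3,
which is the closed form with N = p+1.
By induction, the statement is established for all N ≥ 1.

P(N) = (-5)^N(-N + 3) - 3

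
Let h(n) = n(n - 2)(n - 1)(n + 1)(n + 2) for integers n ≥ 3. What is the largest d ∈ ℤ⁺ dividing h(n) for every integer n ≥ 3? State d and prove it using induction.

Computing the first values: h(3) = 120 and h(4) = 720; gcd(120, 720) = 120, so d ≤ 120.
We prove 120 | n(n - 2)(n - 1)(n + 1)(n + 2) for all n ≥ 3 by induction on n.
When n = 3: h(3) = 120 = 120·(1), so 120 | h(3).
Inductive step: assume the claim holds for n = i, i.e. 120 | h(i). Then
h(i+1) − h(i) = (i-1)·i·(i+1)·(i+2)·(i+3) − (i-2)·(i-1)·i·(i+1)·(i+2) = (i-1)·i·(i+1)·(i+2)·[(i+3) − (i-2)] = 5·(i-1)·i·(i+1)·(i+2). The product of 4 consecutive integers is divisible by (4)! = 24, so h(i+1) − h(i) is divisible by 5·24 = 120. By the inductive hypothesis 120 | h(i), hence 120 | h(i+1).
Hence, by induction on n, the claim holds for every n ≥ 3.
Therefore the largest such d is 120.

d = 120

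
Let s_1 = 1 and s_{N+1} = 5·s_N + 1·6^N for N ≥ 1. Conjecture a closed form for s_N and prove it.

s_N = -5^N + 6^N

Computing the first terms: s_1 = 1, s_2 = 11, s_3 = 91. This suggests s_N = -5^N + 6^N.
When N = 1: the formula gives 1 = 1 = s_1.
Inductive step: assume the claim holds for N = k, so s_k = -5^k + 6^k.
Then s_{k+1} = 5·s_k + 1·6^k = 5·(-5^k + 6^k) + 1·6^k = -5^(k + 1) + 6^(k + 1),
which is the claimed formula at N = k+1.
By the principle of mathematical induction, the result holds for all N ≥ 1.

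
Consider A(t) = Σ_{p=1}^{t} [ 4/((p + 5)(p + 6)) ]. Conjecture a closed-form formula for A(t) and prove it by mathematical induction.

We claim A(t) = 2t/(3(t + 6)) for all t ≥ 1.
Base case (t = 1): A(1) = 2/21, and the closed form gives 2/21. They agree.
Inductive step: suppose the statement holds for some p ≥ 1, so A(p) = 2p/(3(p + 6)).
Then A(p+1) = A(p) + (4/((p + 6)(p + 7))) = (2p/(3(p + 6))) + (4/((p + 6)(p + 7))).
Simplifying, A(p+1) = 2(p + 1)/(3(p + 7)) = 2(p+1)/(3((p+1) + 6)),
which is the closed form with t = p+1.
By the principle of mathematical induction, the result holds for all t ≥ 1.

A(t) = 2t/(3(t + 6))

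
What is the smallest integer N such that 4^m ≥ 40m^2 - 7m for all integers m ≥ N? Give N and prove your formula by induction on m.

At m = 4: 256 < 612, so the inequality fails and N ≥ 5. We prove 4^m ≥ 40m^2 - 7m for all m ≥ 5.
When m = 5: 4^m = 1024 and 40m^2 - 7m = 965, so 1024 ≥ 965.
For the inductive step, assume it holds for an arbitrary k ≥ 5, so 4^k ≥ 40k^2 - 7k.
Then 4^(k + 1) = 4·(4^k) ≥ 4·(40k^2 - 7k).
Also, for k ≥ 5 we have 4·(40k^2 - 7k) ≥ 40(k+1)^2 - 7(k+1), since 4·(40k^2 - 7k) − (40(k+1)^2 - 7(k+1)) = 120k^2 - 101k - 33, which is nonnegative for all k ≥ 5.
Combining, 4^(k + 1) ≥ 40(k+1)^2 - 7(k+1).
This completes the induction.
Hence the smallest such N is 5.

N = 5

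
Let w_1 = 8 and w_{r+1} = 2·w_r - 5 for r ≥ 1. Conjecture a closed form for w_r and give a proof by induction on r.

Computing the first terms: w_1 = 8, w_2 = 11, w_3 = 17. This suggests w_r = 3·2^(r - 1) + 5.
When r = 1: the formula gives 8 = 8 = w_1.
Suppose the result is true for r = j, so w_j = 3·2^(j - 1) + 5.
Then w_{j+1} = 2·w_j - 5 = 2·(3·2^(j - 1) + 5) - 5 = 3·2^j + 5 = 3·2^((j+1) - 1) + 5,
which is the claimed formula at r = j+1.
Hence, by induction on r, the claim holds for every r ≥ 1.

w_r = 3·2^(r - 1) + 5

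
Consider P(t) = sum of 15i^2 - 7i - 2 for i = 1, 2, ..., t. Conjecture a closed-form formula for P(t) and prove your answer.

We claim P(t) = t(5t^2 + 4t - 3) for all t ≥ 1.
Base case (t = 1): P(1) = 6, and the closed form gives 6. They agree.
Suppose the result is true for t = i, so P(i) = i(5i^2 + 4i - 3).
Then P(i+1) = P(i) + (15i^2 + 23i + 6) = (i(5i^2 + 4i - 3)) + (15i^2 + 23i + 6).
Simplifying, P(i+1) = (i + 1)(5i^2 + 14i + 6) = (i+1)(5(i+1)^2 + 4(i+1) - 3),
which is the closed form with t = i+1.
This completes the induction.

P(t) = t(5t^2 + 4t - 3)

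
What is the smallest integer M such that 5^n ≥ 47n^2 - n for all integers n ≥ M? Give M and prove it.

At n = 4: 625 < 748, so the inequality fails and M ≥ 5. We prove 5^n ≥ 47n^2 - n for all n ≥ 5.
Base step (n = 5): 5^n = 3125 and 47n^2 - n = 1170, so 3125 ≥ 1170.
Suppose the result is true for n = m, so 5^m ≥ 47m^2 - m.
Then 5^(m + 1) = 5·(5^m) ≥ 5·(47m^2 - m).
Also, for m ≥ 5 we have 5·(47m^2 - m) ≥ 47(m+1)^2 - (m+1), since 5·(47m^2 - m) − (47(m+1)^2 - (m+1)) = 188m^2 - 98m - 46, which is nonnegative for all m ≥ 5.
Combining, 5^(m + 1) ≥ 47(m+1)^2 - (m+1).
By the principle of mathematical induction, the result holds for all n ≥ 5.
Hence the smallest such M is 5.

M = 5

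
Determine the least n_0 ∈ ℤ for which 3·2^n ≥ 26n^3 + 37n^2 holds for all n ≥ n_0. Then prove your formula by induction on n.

At n = 14: 49152 < 78596, so the inequality fails and n_0 ≥ 15. We prove 3·2^n ≥ 26n^3 + 37n^2 for all n ≥ 15.
For the base case n = 15: 3·2^n = 98304 and 26n^3 + 37n^2 = 96075, so 98304 ≥ 96075.
Suppose the result is true for n = r, so 3·2^r ≥ 26r^3 + 37r^2.
Then 3·2^(r + 1) = 2·(3·2^r) ≥ 2·(26r^3 + 37r^2).
Also, for r ≥ 15 we have 2·(26r^3 + 37r^2) ≥ 26(r+1)^3 + 37(r+1)^2, since 2·(26r^3 + 37r^2) − (26(r+1)^3 + 37(r+1)^2) = 26r^3 - 41r^2 - 152r - 63, which is nonnegative for all r ≥ 15.
Combining, 3·2^(r + 1) ≥ 26(r+1)^3 + 37(r+1)^2.
Hence, by induction on n, the claim holds for every n ≥ 15.
Hence the smallest such n_0 is 15.

n_0 = 15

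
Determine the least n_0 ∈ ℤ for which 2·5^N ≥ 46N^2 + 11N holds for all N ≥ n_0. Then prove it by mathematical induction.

At N = 3: 250 < 447, so the inequality fails and n_0 ≥ 4. We prove 2·5^N ≥ 46N^2 + 11N for all N ≥ 4.
When N = 4: 2·5^N = 1250 and 46N^2 + 11N = 780, so 1250 ≥ 780.
For the inductive step, assume it holds for an arbitrary p ≥ 4, so 2·5^p ≥ 46p^2 + 11p.
Then 2·5^(p + 1) = 5·(2·5^p) ≥ 5·(46p^2 + 11p).
Also, for p ≥ 4 we have 5·(46p^2 + 11p) ≥ 46(p+1)^2 + 11(p+1), since 5·(46p^2 + 11p) − (46(p+1)^2 + 11(p+1)) = 184p^2 - 48p - 57, which is nonnegative for all p ≥ 4.
Combining, 2·5^(p + 1) ≥ 46(p+1)^2 + 11(p+1).
This completes the induction.
Hence the smallest such n_0 is 4.

n_0 = 4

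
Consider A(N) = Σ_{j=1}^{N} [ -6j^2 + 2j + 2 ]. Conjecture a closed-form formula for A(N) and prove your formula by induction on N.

We claim A(N) = -2N(N^2 + N - 1) for all N ≥ 1.
Base case (N = 1): A(1) = -2, and the closed form gives -2. They agree.
Suppose the result is true for N = j, so A(j) = 2j(-j^2 - j + 1).
Then A(j+1) = A(j) + (2j - 6(j + 1)^2 + 4) = (2j(-j^2 - j + 1)) + (2j - 6(j + 1)^2 + 4).
Simplifying, A(j+1) = -2(j + 1)(j^2 + 3j + 1) = -2(j+1)((j+1)^2 + (j+1) - 1),
which is the closed form with N = j+1.
Hence, by induction on N, the claim holds for every N ≥ 1.

A(N) = -2N(N^2 + N - 1)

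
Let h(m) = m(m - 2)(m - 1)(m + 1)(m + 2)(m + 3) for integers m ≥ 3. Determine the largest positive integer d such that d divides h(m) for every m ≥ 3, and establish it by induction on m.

Computing the first values: h(3) = 720 and h(4) = 5040; gcd(720, 5040) = 720, so d ≤ 720.
We prove 720 | m(m - 2)(m - 1)(m + 1)(m + 2)(m + 3) for all m ≥ 3 by induction on m.
Base step (m = 3): h(3) = 720 = 720·(1), so 720 | h(3).
Inductive step: suppose the statement holds for some j ≥ 3, i.e. 720 | h(j). Then
h(j+1) − h(j) = (j-1)·j·(j+1)·(j+2)·(j+3)·(j+4) − (j-2)·(j-1)·j·(j+1)·(j+2)·(j+3) = (j-1)·j·(j+1)·(j+2)·(j+3)·[(j+4) − (j-2)] = 6·(j-1)·j·(j+1)·(j+2)·(j+3). The product of 5 consecutive integers is divisible by (5)! = 120, so h(j+1) − h(j) is divisible by 6·120 = 720. By the inductive hypothesis 720 | h(j), hence 720 | h(j+1).
By the principle of mathematical induction, the result holds for all m ≥ 3.
Therefore the largest such d is 720.

d = 720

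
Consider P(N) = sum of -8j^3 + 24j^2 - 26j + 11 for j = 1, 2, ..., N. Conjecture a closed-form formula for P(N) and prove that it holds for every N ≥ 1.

We claim P(N) = -N(2N^3 - 4N^2 + 3N - 2) for all N ≥ 1.
Base case (N = 1): P(1) = 1, and the closed form gives 1. They agree.
Inductive step: suppose the statement holds for some j ≥ 1, so P(j) = j(-2j^3 + 4j^2 - 3j + 2).
Then P(j+1) = P(j) + (-8j^3 - 2j + 1) = (j(-2j^3 + 4j^2 - 3j + 2)) + (-8j^3 - 2j + 1).
Simplifying, P(j+1) = -(j + 1)(2j^3 + 2j^2 + j - 1) = -(j+1)(2(j+1)^3 - 4(j+1)^2 + 3(j+1) - 2),
which is the closed form with N = j+1.
By the principle of mathematical induction, the result holds for all N ≥ 1.

P(N) = -N(2N^3 - 4N^2 + 3N - 2)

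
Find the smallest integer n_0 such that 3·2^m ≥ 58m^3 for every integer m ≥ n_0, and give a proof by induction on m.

At m = 16: 196608 < 237568, so the inequality fails and n_0 ≥ 17. We prove 3·2^m ≥ 58m^3 for all m ≥ 17.
For the base case m = 17: 3·2^m = 393216 and 58m^3 = 284954, so 393216 ≥ 284954.
Inductive step: suppose the statement holds for some k ≥ 17, so 3·2^k ≥ 58k^3.
Then 3·2^(k + 1) = 2·(3·2^k) ≥ 2·(58k^3).
Also, for k ≥ 17 we have 2·(58k^3) ≥ 58(k+1)^3, since 2 ≥ (1 + 1/k)^3 for all k ≥ 17.
Combining, 3·2^(k + 1) ≥ 58(k+1)^3.
By induction, the statement is established for all m ≥ 17.
Hence the smallest such n_0 is 17.

n_0 = 17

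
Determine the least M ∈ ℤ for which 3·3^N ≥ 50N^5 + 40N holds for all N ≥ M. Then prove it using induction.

M = 15

At N = 14: 14348907 < 26891760, so the inequality fails and M ≥ 15. We prove 3·3^N ≥ 50N^5 + 40N for all N ≥ 15.
Base case (N = 15): 3·3^N = 43046721 and 50N^5 + 40N = 37969350, so 43046721 ≥ 37969350.
Inductive step: assume the claim holds for N = p, so 3·3^p ≥ 50p^5 + 40p.
Then 3·3^(p + 1) = 3·(3·3^p) ≥ 3·(50p^5 + 40p).
Also, for p ≥ 15 we have 3·(50p^5 + 40p) ≥ 50(p+1)^5 + 40(p+1), since 3·(50p^5 + 40p) − (50(p+1)^5 + 40(p+1)) = 100p^5 - 250p^4 - 500p^3 - 500p^2 - 170p - 90, which is nonnegative for all p ≥ 15.
Combining, 3·3^(p + 1) ≥ 50(p+1)^5 + 40(p+1).
By induction, the statement is established for all N ≥ 15.
Hence the smallest such M is 15.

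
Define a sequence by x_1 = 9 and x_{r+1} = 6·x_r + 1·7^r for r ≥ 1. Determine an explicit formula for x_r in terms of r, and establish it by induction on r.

x_r = 2·6^(r - 1) + 7^r

Computing the first terms: x_1 = 9, x_2 = 61, x_3 = 415. This suggests x_r = 2·6^(r - 1) + 7^r.
When r = 1: the formula gives 9 = 9 = x_1.
Suppose the result is true for r = i, so x_i = 2·6^(i - 1) + 7^i.
Then x_{i+1} = 6·x_i + 1·7^i = 6·(2·6^(i - 1) + 7^i) + 1·7^i = 2·6^i + 7^(i + 1) = 2·6^((i+1) - 1) + 7^(i+1),
which is the claimed formula at r = i+1.
By induction, the statement is established for all r ≥ 1.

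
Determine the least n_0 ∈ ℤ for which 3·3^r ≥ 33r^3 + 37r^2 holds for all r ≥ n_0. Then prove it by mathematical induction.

n_0 = 8

At r = 7: 6561 < 13132, so the inequality fails and n_0 ≥ 8. We prove 3·3^r ≥ 33r^3 + 37r^2 for all r ≥ 8.
When r = 8: 3·3^r = 19683 and 33r^3 + 37r^2 = 19264, so 19683 ≥ 19264.
Inductive step: suppose the statement holds for some k ≥ 8, so 3·3^k ≥ 33k^3 + 37k^2.
Then 3·3^(k + 1) = 3·(3·3^k) ≥ 3·(33k^3 + 37k^2).
Also, for k ≥ 8 we have 3·(33k^3 + 37k^2) ≥ 33(k+1)^3 + 37(k+1)^2, since 3·(33k^3 + 37k^2) − (33(k+1)^3 + 37(k+1)^2) = 66k^3 - 25k^2 - 173k - 70, which is nonnegative for all k ≥ 8.
Combining, 3·3^(k + 1) ≥ 33(k+1)^3 + 37(k+1)^2.
By the principle of mathematical induction, the result holds for all r ≥ 8.
Hence the smallest such n_0 is 8.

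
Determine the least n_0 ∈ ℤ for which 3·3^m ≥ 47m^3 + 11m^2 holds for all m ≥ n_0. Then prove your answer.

n_0 = 9

At m = 8: 19683 < 24768, so the inequality fails and n_0 ≥ 9. We prove 3·3^m ≥ 47m^3 + 11m^2 for all m ≥ 9.
When m = 9: 3·3^m = 59049 and 47m^3 + 11m^2 = 35154, so 59049 ≥ 35154.
Suppose the result is true for m = k, so 3·3^k ≥ 47k^3 + 11k^2.
Then 3·3^(k + 1) = 3·(3·3^k) ≥ 3·(47k^3 + 11k^2).
Also, for k ≥ 9 we have 3·(47k^3 + 11k^2) ≥ 47(k+1)^3 + 11(k+1)^2, since 3·(47k^3 + 11k^2) − (47(k+1)^3 + 11(k+1)^2) = 94k^3 - 119k^2 - 163k - 58, which is nonnegative for all k ≥ 9.
Combining, 3·3^(k + 1) ≥ 47(k+1)^3 + 11(k+1)^2.
Hence, by induction on m, the claim holds for every m ≥ 9.
Hence the smallest such n_0 is 9.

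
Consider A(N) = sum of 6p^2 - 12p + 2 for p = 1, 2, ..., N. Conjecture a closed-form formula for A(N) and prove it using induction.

We claim A(N) = N(2N^2 - 3N - 3) for all N ≥ 1.
Base step (N = 1): A(1) = -4, and the closed form gives -4. They agree.
Suppose the result is true for N = p, so A(p) = p(2p^2 - 3p - 3).
Then A(p+1) = A(p) + (6p^2 - 4) = (p(2p^2 - 3p - 3)) + (6p^2 - 4).
Simplifying, A(p+1) = (p + 1)(2p^2 + p - 4) = (p+1)(2(p+1)^2 - 3(p+1) - 3),
which is the closed form with N = p+1.
This completes the induction.

A(N) = N(2N^2 - 3N - 3)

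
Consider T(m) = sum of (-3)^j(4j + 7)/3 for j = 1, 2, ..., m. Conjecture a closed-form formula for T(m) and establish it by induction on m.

We claim T(m) = (-3)^m(m + 2) - 2 for all m ≥ 1.
When m = 1: T(1) = -11, and the closed form gives -11. They agree.
Suppose the result is true for m = j, so T(j) = (-3)^j(j + 2) - 2.
Then T(j+1) = T(j) + ((-3)^j(-4j - 11)) = ((-3)^j(j + 2) - 2) + ((-3)^j(-4j - 11)).
Simplifying, T(j+1) = -3(-3)^j·j - 9(-3)^j - 2 = (-3)^(j+1)((j+1) + 2) - 2,
which is the closed form with m = j+1.
By the principle of mathematical induction, the result holds for all m ≥ 1.

T(m) = (-3)^m(m + 2) - 2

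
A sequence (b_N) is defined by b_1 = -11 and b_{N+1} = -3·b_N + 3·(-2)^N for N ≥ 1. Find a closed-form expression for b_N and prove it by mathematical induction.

b_N = 3(-2)^N - 5(-3)^(N - 1)

Computing the first terms: b_1 = -11, b_2 = 27, b_3 = -69. This suggests b_N = 3(-2)^N - 5(-3)^(N - 1).
Base case (N = 1): the formula gives -11 = -11 = b_1.
Suppose the result is true for N = p, so b_p = 3(-2)^p - 5(-3)^(p - 1).
Then b_{p+1} = -3·b_p + 3·(-2)^p = -3·(3(-2)^p - 5(-3)^(p - 1)) + 3·(-2)^p = 3(-2)^(p + 1) - 5(-3)^p = 3(-2)^(p+1) - 5(-3)^((p+1) - 1),
which is the claimed formula at N = p+1.
By induction, the statement is established for all N ≥ 1.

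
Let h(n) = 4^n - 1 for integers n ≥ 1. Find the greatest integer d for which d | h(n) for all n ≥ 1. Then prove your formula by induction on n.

Computing the first values: h(1) = 3 and h(2) = 15; gcd(3, 15) = 3, so d ≤ 3.
We prove 3 | 4^n - 1 for all n ≥ 1 by induction on n.
When n = 1: h(1) = 3 = 3·(1), so 3 | h(1).
Suppose the result is true for n = j, i.e. 3 | h(j). Then
4^{j+1} − 1^{j+1} = 4·4^j − 1·1^j = 4·(4^j − 1^j) + (3)·1^j. The first term is divisible by 3 by the inductive hypothesis, and the second term (3)·1^j is divisible by 3 since 3 | 3. Hence 3 | h(j+1).
By induction, the statement is established for all n ≥ 1.
Therefore the largest such d is 3.

d = 3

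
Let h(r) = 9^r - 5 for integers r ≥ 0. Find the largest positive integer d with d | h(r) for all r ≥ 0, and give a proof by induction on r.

d = 4

Computing the first values: h(0) = -4 and h(1) = 4; gcd(-4, 4) = 4, so d ≤ 4.
We prove 4 | 9^r - 5 for all r ≥ 0 by induction on r.
For the base case r = 0: h(0) = -4 = 4·(-1), so 4 | h(0).
For the inductive step, assume it holds for an arbitrary i ≥ 0, i.e. 4 | h(i). Then
h(i+1) = 9^(i+1) - 5 = 9·(9^i - 5) + 40 = 9·h(i) + 40. The first term is divisible by 4 by the inductive hypothesis, and 40 is divisible by 4. Hence 4 | h(i+1).
By induction, the statement is established for all r ≥ 0.
Therefore the largest such d is 4.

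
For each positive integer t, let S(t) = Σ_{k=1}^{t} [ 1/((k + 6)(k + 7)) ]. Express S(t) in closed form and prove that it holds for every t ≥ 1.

We claim S(t) = t/(7(t + 7)) for all t ≥ 1.
Base step (t = 1): S(1) = 1/56, and the closed form gives 1/56. They agree.
Inductive step: assume the claim holds for t = k, so S(k) = k/(7(k + 7)).
Then S(k+1) = S(k) + (1/((k + 7)(k + 8))) = (k/(7(k + 7))) + (1/((k + 7)(k + 8))).
Simplifying, S(k+1) = (k + 1)/(7(k + 8)) = (k+1)/(7((k+1) + 7)),
which is the closed form with t = k+1.
This completes the induction.

S(t) = t/(7(t + 7))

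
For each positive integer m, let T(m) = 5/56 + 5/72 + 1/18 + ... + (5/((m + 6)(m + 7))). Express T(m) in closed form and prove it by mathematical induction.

We claim T(m) = 5m/(7(m + 7)) for all m ≥ 1.
For the base case m = 1: T(1) = 5/56, and the closed form gives 5/56. They agree.
Inductive step: suppose the statement holds for some p ≥ 1, so T(p) = 5p/(7(p + 7)).
Then T(p+1) = T(p) + (5/((p + 7)(p + 8))) = (5p/(7(p + 7))) + (5/((p + 7)(p + 8))).
Simplifying, T(p+1) = 5(p + 1)/(7(p + 8)) = 5(p+1)/(7((p+1) + 7)),
which is the closed form with m = p+1.
Hence, by induction on m, the claim holds for every m ≥ 1.

T(m) = 5m/(7(m + 7))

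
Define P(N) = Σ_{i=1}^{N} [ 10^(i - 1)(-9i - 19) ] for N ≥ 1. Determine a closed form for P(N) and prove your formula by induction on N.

P(N) = -10^N(N + 2) + 2

We claim P(N) = -10^N(N + 2) + 2 for all N ≥ 1.
Base step (N = 1): P(1) = -28, and the closed form gives -28. They agree.
Suppose the result is true for N = i, so P(i) = -10^i(i + 2) + 2.
Then P(i+1) = P(i) + (10^i(-9i - 28)) = (-10^i(i + 2) + 2) + (10^i(-9i - 28)).
Simplifying, P(i+1) = -10·10^i·i - 30·10^i + 2 = -10^(i+1)((i+1) + 2) + 2,
which is the closed form with N = i+1.
Hence, by induction on N, the claim holds for every N ≥ 1.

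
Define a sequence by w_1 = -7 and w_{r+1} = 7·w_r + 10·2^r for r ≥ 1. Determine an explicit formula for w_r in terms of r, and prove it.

Computing the first terms: w_1 = -7, w_2 = -29, w_3 = -163. This suggests w_r = -2^(r + 1) - 3·7^(r - 1).
For the base case r = 1: the formula gives -7 = -7 = w_1.
For the inductive step, assume it holds for an arbitrary k ≥ 1, so w_k = -2^(k + 1) - 3·7^(k - 1).
Then w_{k+1} = 7·w_k + 10·2^k = 7·(-2^(k + 1) - 3·7^(k - 1)) + 10·2^k = -2^(k + 2) - 3·7^k = -2^((k+1) + 1) - 3·7^((k+1) - 1),
which is the claimed formula at r = k+1.
By the principle of mathematical induction, the result holds for all r ≥ 1.

w_r = -2^(r + 1) - 3·7^(r - 1)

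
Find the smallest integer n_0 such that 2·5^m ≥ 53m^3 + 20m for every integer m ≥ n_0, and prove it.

n_0 = 6

At m = 5: 6250 < 6725, so the inequality fails and n_0 ≥ 6. We prove 2·5^m ≥ 53m^3 + 20m for all m ≥ 6.
Base case (m = 6): 2·5^m = 31250 and 53m^3 + 20m = 11568, so 31250 ≥ 11568.
Inductive step: assume the claim holds for m = r, so 2·5^r ≥ 53r^3 + 20r.
Then 2·5^(r + 1) = 5·(2·5^r) ≥ 5·(53r^3 + 20r).
Also, for r ≥ 6 we have 5·(53r^3 + 20r) ≥ 53(r+1)^3 + 20(r+1), since 5·(53r^3 + 20r) − (53(r+1)^3 + 20(r+1)) = 212r^3 - 159r^2 - 79r - 73, which is nonnegative for all r ≥ 6.
Combining, 2·5^(r + 1) ≥ 53(r+1)^3 + 20(r+1).
This completes the induction.
Hence the smallest such n_0 is 6.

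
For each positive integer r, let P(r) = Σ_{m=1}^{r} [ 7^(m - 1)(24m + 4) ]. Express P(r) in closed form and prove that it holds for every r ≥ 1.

P(r) = 4·7^r·r

We claim P(r) = 4·7^r·r for all r ≥ 1.
When r = 1: P(1) = 28, and the closed form gives 28. They agree.
Inductive step: suppose the statement holds for some m ≥ 1, so P(m) = 4·7^m·m.
Then P(m+1) = P(m) + (7^m(24m + 28)) = (4·7^m·m) + (7^m(24m + 28)).
Simplifying, P(m+1) = 28·7^m(m + 1) = 4·7^(m+1)·(m+1),
which is the closed form with r = m+1.
Hence, by induction on r, the claim holds for every r ≥ 1.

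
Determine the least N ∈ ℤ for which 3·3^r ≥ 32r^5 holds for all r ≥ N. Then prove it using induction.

N = 15

At r = 14: 14348907 < 17210368, so the inequality fails and N ≥ 15. We prove 3·3^r ≥ 32r^5 for all r ≥ 15.
Base step (r = 15): 3·3^r = 43046721 and 32r^5 = 24300000, so 43046721 ≥ 24300000.
Inductive step: suppose the statement holds for some p ≥ 15, so 3·3^p ≥ 32p^5.
Then 3·3^(p + 1) = 3·(3·3^p) ≥ 3·(32p^5).
Also, for p ≥ 15 we have 3·(32p^5) ≥ 32(p+1)^5, since 3 ≥ (1 + 1/p)^5 for all p ≥ 15.
Combining, 3·3^(p + 1) ≥ 32(p+1)^5.
Hence, by induction on r, the claim holds for every r ≥ 15.
Hence the smallest such N is 15.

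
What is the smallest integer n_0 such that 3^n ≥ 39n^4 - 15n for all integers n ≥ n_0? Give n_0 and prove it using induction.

n_0 = 13

At n = 12: 531441 < 808524, so the inequality fails and n_0 ≥ 13. We prove 3^n ≥ 39n^4 - 15n for all n ≥ 13.
When n = 13: 3^n = 1594323 and 39n^4 - 15n = 1113684, so 1594323 ≥ 1113684.
Inductive step: assume the claim holds for n = m, so 3^m ≥ 39m^4 - 15m.
Then 3^(m + 1) = 3·(3^m) ≥ 3·(39m^4 - 15m).
Also, for m ≥ 13 we have 3·(39m^4 - 15m) ≥ 39(m+1)^4 - 15(m+1), since 3·(39m^4 - 15m) − (39(m+1)^4 - 15(m+1)) = 78m^4 - 156m^3 - 234m^2 - 186m - 24, which is nonnegative for all m ≥ 13.
Combining, 3^(m + 1) ≥ 39(m+1)^4 - 15(m+1).
Hence, by induction on n, the claim holds for every n ≥ 13.
Hence the smallest such n_0 is 13.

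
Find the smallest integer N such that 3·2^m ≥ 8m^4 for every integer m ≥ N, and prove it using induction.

N = 19

At m = 18: 786432 < 839808, so the inequality fails and N ≥ 19. We prove 3·2^m ≥ 8m^4 for all m ≥ 19.
When m = 19: 3·2^m = 1572864 and 8m^4 = 1042568, so 1572864 ≥ 1042568.
For the inductive step, assume it holds for an arbitrary p ≥ 19, so 3·2^p ≥ 8p^4.
Then 3·2^(p + 1) = 2·(3·2^p) ≥ 2·(8p^4).
Also, for p ≥ 19 we have 2·(8p^4) ≥ 8(p+1)^4, since 2 ≥ (1 + 1/p)^4 for all p ≥ 19.
Combining, 3·2^(p + 1) ≥ 8(p+1)^4.
By induction, the statement is established for all m ≥ 19.
Hence the smallest such N is 19.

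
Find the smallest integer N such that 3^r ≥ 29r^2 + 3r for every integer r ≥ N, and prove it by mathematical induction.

N = 7

At r = 6: 729 < 1062, so the inequality fails and N ≥ 7. We prove 3^r ≥ 29r^2 + 3r for all r ≥ 7.
When r = 7: 3^r = 2187 and 29r^2 + 3r = 1442, so 2187 ≥ 1442.
Suppose the result is true for r = i, so 3^i ≥ 29i^2 + 3i.
Then 3^(i + 1) = 3·(3^i) ≥ 3·(29i^2 + 3i).
Also, for i ≥ 7 we have 3·(29i^2 + 3i) ≥ 29(i+1)^2 + 3(i+1), since 3·(29i^2 + 3i) − (29(i+1)^2 + 3(i+1)) = 58i^2 - 52i - 32, which is nonnegative for all i ≥ 7.
Combining, 3^(i + 1) ≥ 29(i+1)^2 + 3(i+1).
By the principle of mathematical induction, the result holds for all r ≥ 7.
Hence the smallest such N is 7.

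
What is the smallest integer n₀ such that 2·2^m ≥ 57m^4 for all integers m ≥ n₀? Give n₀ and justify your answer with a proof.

n₀ = 23

At m = 22: 8388608 < 13352592, so the inequality fails and n₀ ≥ 23. We prove 2·2^m ≥ 57m^4 for all m ≥ 23.
For the base case m = 23: 2·2^m = 16777216 and 57m^4 = 15950937, so 16777216 ≥ 15950937.
For the inductive step, assume it holds for an arbitrary j ≥ 23, so 2·2^j ≥ 57j^4.
Then 2·2^(j + 1) = 2·(2·2^j) ≥ 2·(57j^4).
Also, for j ≥ 23 we have 2·(57j^4) ≥ 57(j+1)^4, since 2 ≥ (1 + 1/j)^4 for all j ≥ 23.
Combining, 2·2^(j + 1) ≥ 57(j+1)^4.
This completes the induction.
Hence the smallest such n₀ is 23.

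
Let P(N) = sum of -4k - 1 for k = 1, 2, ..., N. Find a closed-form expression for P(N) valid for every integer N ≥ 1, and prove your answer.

P(N) = -N(2N + 3)

We claim P(N) = -N(2N + 3) for all N ≥ 1.
Base step (N = 1): P(1) = -5, and the closed form gives -5. They agree.
Inductive step: suppose the statement holds for some k ≥ 1, so P(k) = k(-2k - 3).
Then P(k+1) = P(k) + (-4k - 5) = (k(-2k - 3)) + (-4k - 5).
Simplifying, P(k+1) = -(k + 1)(2k + 5) = -(k+1)(2(k+1) + 3),
which is the closed form with N = k+1.
By the principle of mathematical induction, the result holds for all N ≥ 1.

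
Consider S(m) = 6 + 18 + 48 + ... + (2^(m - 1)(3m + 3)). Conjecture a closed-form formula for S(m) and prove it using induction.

We claim S(m) = 3·2^m·m for all m ≥ 1.
Base case (m = 1): S(1) = 6, and the closed form gives 6. They agree.
For the inductive step, assume it holds for an arbitrary i ≥ 1, so S(i) = 3·2^i·i.
Then S(i+1) = S(i) + (3·2^i(i + 2)) = (3·2^i·i) + (3·2^i(i + 2)).
Simplifying, S(i+1) = 6·2^i(i + 1) = 3·2^(i+1)·(i+1),
which is the closed form with m = i+1.
This completes the induction.

S(m) = 3·2^m·m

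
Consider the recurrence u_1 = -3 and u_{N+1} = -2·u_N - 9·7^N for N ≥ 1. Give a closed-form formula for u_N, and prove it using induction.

u_N = (-2)^(N + 1) - 7^N

Computing the first terms: u_1 = -3, u_2 = -57, u_3 = -327. This suggests u_N = (-2)^(N + 1) - 7^N.
When N = 1: the formula gives -3 = -3 = u_1.
Inductive step: assume the claim holds for N = k, so u_k = (-2)^(k + 1) - 7^k.
Then u_{k+1} = -2·u_k - 9·7^k = -2·((-2)^(k + 1) - 7^k) - 9·7^k = (-2)^(k + 2) - 7^(k + 1) = (-2)^((k+1) + 1) - 7^(k+1),
which is the claimed formula at N = k+1.
Hence, by induction on N, the claim holds for every N ≥ 1.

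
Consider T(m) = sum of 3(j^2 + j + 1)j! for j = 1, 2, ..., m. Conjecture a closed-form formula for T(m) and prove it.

We claim T(m) = (3m + 3)(m + 1)! - 3 for all m ≥ 1.
Base step (m = 1): T(1) = 9, and the closed form gives 9. They agree.
For the inductive step, assume it holds for an arbitrary j ≥ 1, so T(j) = (3j + 3)(j + 1)! - 3.
Then T(j+1) = T(j) + (3(j^2 + 3j + 3)(j + 1)!) = ((3j + 3)(j + 1)! - 3) + (3(j^2 + 3j + 3)(j + 1)!).
Simplifying, T(j+1) = (3(j+1) + 3)((j+1) + 1)! - 3,
which is the closed form with m = j+1.
Hence, by induction on m, the claim holds for every m ≥ 1.

T(m) = (3m + 3)(m + 1)! - 3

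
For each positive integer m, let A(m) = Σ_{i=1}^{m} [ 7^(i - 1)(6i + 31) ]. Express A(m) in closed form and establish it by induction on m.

A(m) = 7^m(m + 5) - 5

We claim A(m) = 7^m(m + 5) - 5 for all m ≥ 1.
Base case (m = 1): A(1) = 37, and the closed form gives 37. They agree.
Inductive step: suppose the statement holds for some i ≥ 1, so A(i) = 7^i(i + 5) - 5.
Then A(i+1) = A(i) + (7^i(6i + 37)) = (7^i(i + 5) - 5) + (7^i(6i + 37)).
Simplifying, A(i+1) = 7·7^i·i + 42·7^i - 5 = 7^(i+1)((i+1) + 5) - 5,
which is the closed form with m = i+1.
Hence, by induction on m, the claim holds for every m ≥ 1.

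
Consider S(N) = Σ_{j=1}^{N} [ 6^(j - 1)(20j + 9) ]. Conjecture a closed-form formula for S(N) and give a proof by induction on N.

We claim S(N) = 6^N(4N + 1) - 1 for all N ≥ 1.
When N = 1: S(1) = 29, and the closed form gives 29. They agree.
For the inductive step, assume it holds for an arbitrary j ≥ 1, so S(j) = 6^j(4j + 1) - 1.
Then S(j+1) = S(j) + (6^j(20j + 29)) = (6^j(4j + 1) - 1) + (6^j(20j + 29)).
Simplifying, S(j+1) = 24·6^j·j + 30·6^j - 1 = 6^(j+1)(4(j+1) + 1) - 1,
which is the closed form with N = j+1.
This completes the induction.

S(N) = 6^N(4N + 1) - 1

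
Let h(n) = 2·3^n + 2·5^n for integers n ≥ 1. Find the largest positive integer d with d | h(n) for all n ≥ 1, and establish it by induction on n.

d = 4

Computing the first values: h(1) = 16 and h(2) = 68; gcd(16, 68) = 4, so d ≤ 4.
We prove 4 | 2·3^n + 2·5^n for all n ≥ 1 by induction on n.
Base case (n = 1): h(1) = 16 = 4·(4), so 4 | h(1).
Inductive step: suppose the statement holds for some k ≥ 1, i.e. 4 | h(k). Then
h(k+1) − 5·h(k) = (2·3^(k+1) + 2·5^(k+1)) − 5·(2·3^k + 2·5^k) = (2)·3^k·(3 − 5) = (-4)·3^k. Since 4 | h(k) by the inductive hypothesis, 4 | 5·h(k); and 4 | -4 since -4 = 4·-1. Therefore 4 | h(k+1).
This completes the induction.
Therefore the largest such d is 4.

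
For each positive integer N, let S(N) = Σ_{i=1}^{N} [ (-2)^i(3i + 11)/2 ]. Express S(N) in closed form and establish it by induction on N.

S(N) = (-2)^N(N + 4) - 4

We claim S(N) = (-2)^N(N + 4) - 4 for all N ≥ 1.
Base step (N = 1): S(1) = -14, and the closed form gives -14. They agree.
Inductive step: suppose the statement holds for some i ≥ 1, so S(i) = (-2)^i(i + 4) - 4.
Then S(i+1) = S(i) + ((-2)^i(-3i - 14)) = ((-2)^i(i + 4) - 4) + ((-2)^i(-3i - 14)).
Simplifying, S(i+1) = -2(-2)^i·i - 10(-2)^i - 4 = (-2)^(i+1)((i+1) + 4) - 4,
which is the closed form with N = i+1.
Hence, by induction on N, the claim holds for every N ≥ 1.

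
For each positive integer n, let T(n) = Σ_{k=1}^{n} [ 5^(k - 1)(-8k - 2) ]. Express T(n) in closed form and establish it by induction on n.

T(n) = -2·5^n·n

We claim T(n) = -2·5^n·n for all n ≥ 1.
Base case (n = 1): T(1) = -10, and the closed form gives -10. They agree.
Inductive step: suppose the statement holds for some k ≥ 1, so T(k) = -2·5^k·k.
Then T(k+1) = T(k) + (5^k(-8k - 10)) = (-2·5^k·k) + (5^k(-8k - 10)).
Simplifying, T(k+1) = 10·5^k(-k - 1) = -2·5^(k+1)·(k+1),
which is the closed form with n = k+1.
Hence, by induction on n, the claim holds for every n ≥ 1.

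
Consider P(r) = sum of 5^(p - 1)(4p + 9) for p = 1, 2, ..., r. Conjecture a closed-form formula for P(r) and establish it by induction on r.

P(r) = 5^r(r + 2) - 2

We claim P(r) = 5^r(r + 2) - 2 for all r ≥ 1.
For the base case r = 1: P(1) = 13, and the closed form gives 13. They agree.
Suppose the result is true for r = p, so P(p) = 5^p(p + 2) - 2.
Then P(p+1) = P(p) + (5^p(4p + 13)) = (5^p(p + 2) - 2) + (5^p(4p + 13)).
Simplifying, P(p+1) = 5·5^p·p + 15·5^p - 2 = 5^(p+1)((p+1) + 2) - 2,
which is the closed form with r = p+1.
By induction, the statement is established for all r ≥ 1.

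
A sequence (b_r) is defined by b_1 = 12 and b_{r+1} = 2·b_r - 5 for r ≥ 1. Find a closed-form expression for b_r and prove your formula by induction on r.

Computing the first terms: b_1 = 12, b_2 = 19, b_3 = 33. This suggests b_r = 7·2^(r - 1) + 5.
Base case (r = 1): the formula gives 12 = 12 = b_1.
Inductive step: assume the claim holds for r = i, so b_i = 7·2^(i - 1) + 5.
Then b_{i+1} = 2·b_i - 5 = 2·(7·2^(i - 1) + 5) - 5 = 7·2^i + 5 = 7·2^((i+1) - 1) + 5,
which is the claimed formula at r = i+1.
This completes the induction.

b_r = 7·2^(r - 1) + 5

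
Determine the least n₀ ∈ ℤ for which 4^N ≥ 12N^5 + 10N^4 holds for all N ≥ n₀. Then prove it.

n₀ = 11

At N = 10: 1048576 < 1300000, so the inequality fails and n₀ ≥ 11. We prove 4^N ≥ 12N^5 + 10N^4 for all N ≥ 11.
For the base case N = 11: 4^N = 4194304 and 12N^5 + 10N^4 = 2079022, so 4194304 ≥ 2079022.
Inductive step: assume the claim holds for N = j, so 4^j ≥ 12j^5 + 10j^4.
Then 4^(j + 1) = 4·(4^j) ≥ 4·(12j^5 + 10j^4).
Also, for j ≥ 11 we have 4·(12j^5 + 10j^4) ≥ 12(j+1)^5 + 10(j+1)^4, since 4·(12j^5 + 10j^4) − (12(j+1)^5 + 10(j+1)^4) = 36j^5 - 30j^4 - 160j^3 - 180j^2 - 100j - 22, which is nonnegative for all j ≥ 11.
Combining, 4^(j + 1) ≥ 12(j+1)^5 + 10(j+1)^4.
By the principle of mathematical induction, the result holds for all N ≥ 11.
Hence the smallest such n₀ is 11.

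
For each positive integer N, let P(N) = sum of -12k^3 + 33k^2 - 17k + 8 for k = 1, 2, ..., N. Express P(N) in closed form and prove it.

We claim P(N) = -N(3N^3 - 5N^2 - 5N - 5) for all N ≥ 1.
When N = 1: P(1) = 12, and the closed form gives 12. They agree.
Inductive step: assume the claim holds for N = k, so P(k) = k(-3k^3 + 5k^2 + 5k + 5).
Then P(k+1) = P(k) + (-12k^3 - 3k^2 + 13k + 12) = (k(-3k^3 + 5k^2 + 5k + 5)) + (-12k^3 - 3k^2 + 13k + 12).
Simplifying, P(k+1) = -(k + 1)(3k^3 + 4k^2 - 6k - 12) = -(k+1)(3(k+1)^3 - 5(k+1)^2 - 5(k+1) - 5),
which is the closed form with N = k+1.
By the principle of mathematical induction, the result holds for all N ≥ 1.

P(N) = -N(3N^3 - 5N^2 - 5N - 5)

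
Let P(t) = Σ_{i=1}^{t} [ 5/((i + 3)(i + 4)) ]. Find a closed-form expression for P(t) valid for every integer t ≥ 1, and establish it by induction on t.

P(t) = 5t/(4(t + 4))

We claim P(t) = 5t/(4(t + 4)) for all t ≥ 1.
For the base case t = 1: P(1) = 1/4, and the closed form gives 1/4. They agree.
Inductive step: assume the claim holds for t = i, so P(i) = 5i/(4(i + 4)).
Then P(i+1) = P(i) + (5/((i + 4)(i + 5))) = (5i/(4(i + 4))) + (5/((i + 4)(i + 5))).
Simplifying, P(i+1) = 5(i + 1)/(4(i + 5)) = 5(i+1)/(4((i+1) + 4)),
which is the closed form with t = i+1.
By the principle of mathematical induction, the result holds for all t ≥ 1.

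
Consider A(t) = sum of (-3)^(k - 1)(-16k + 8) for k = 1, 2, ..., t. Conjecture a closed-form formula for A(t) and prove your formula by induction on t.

A(t) = (-3)^t(4t - 1) + 1

We claim A(t) = (-3)^t(4t - 1) + 1 for all t ≥ 1.
For the base case t = 1: A(1) = -8, and the closed form gives -8. They agree.
Suppose the result is true for t = k, so A(k) = (-3)^k(4k - 1) + 1.
Then A(k+1) = A(k) + ((-3)^k(-16k - 8)) = ((-3)^k(4k - 1) + 1) + ((-3)^k(-16k - 8)).
Simplifying, A(k+1) = -12(-3)^k·k - 9(-3)^k + 1 = (-3)^(k+1)(4(k+1) - 1) + 1,
which is the closed form with t = k+1.
Hence, by induction on t, the claim holds for every t ≥ 1.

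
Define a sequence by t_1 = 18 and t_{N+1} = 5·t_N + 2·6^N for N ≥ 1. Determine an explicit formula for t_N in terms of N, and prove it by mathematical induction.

Computing the first terms: t_1 = 18, t_2 = 102, t_3 = 582. This suggests t_N = 6·5^(N - 1) + 2·6^N.
Base case (N = 1): the formula gives 18 = 18 = t_1.
Inductive step: assume the claim holds for N = i, so t_i = 6·5^(i - 1) + 2·6^i.
Then t_{i+1} = 5·t_i + 2·6^i = 5·(6·5^(i - 1) + 2·6^i) + 2·6^i = 6·5^i + 2·6^(i + 1) = 6·5^((i+1) - 1) + 2·6^(i+1),
which is the claimed formula at N = i+1.
This completes the induction.

t_N = 6·5^(N - 1) + 2·6^N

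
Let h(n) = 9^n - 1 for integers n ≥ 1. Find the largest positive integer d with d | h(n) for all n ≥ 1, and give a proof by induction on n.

Computing the first values: h(1) = 8 and h(2) = 80; gcd(8, 80) = 8, so d ≤ 8.
We prove 8 | 9^n - 1 for all n ≥ 1 by induction on n.
When n = 1: h(1) = 8 = 8·(1), so 8 | h(1).
Inductive step: suppose the statement holds for some m ≥ 1, i.e. 8 | h(m). Then
9^{m+1} − 1^{m+1} = 9·9^m − 1·1^m = 9·(9^m − 1^m) + (8)·1^m. The first term is divisible by 8 by the inductive hypothesis, and the second term (8)·1^m is divisible by 8 since 8 | 8. Hence 8 | h(m+1).
Hence, by induction on n, the claim holds for every n ≥ 1.
Therefore the largest such d is 8.

d = 8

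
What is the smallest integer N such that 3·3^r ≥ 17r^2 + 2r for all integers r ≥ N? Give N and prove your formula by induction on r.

At r = 4: 243 < 280, so the inequality fails and N ≥ 5. We prove 3·3^r ≥ 17r^2 + 2r for all r ≥ 5.
For the base case r = 5: 3·3^r = 729 and 17r^2 + 2r = 435, so 729 ≥ 435.
Suppose the result is true for r = i, so 3·3^i ≥ 17i^2 + 2i.
Then 3·3^(i + 1) = 3·(3·3^i) ≥ 3·(17i^2 + 2i).
Also, for i ≥ 5 we have 3·(17i^2 + 2i) ≥ 17(i+1)^2 + 2(i+1), since 3·(17i^2 + 2i) − (17(i+1)^2 + 2(i+1)) = 34i^2 - 30i - 19, which is nonnegative for all i ≥ 5.
Combining, 3·3^(i + 1) ≥ 17(i+1)^2 + 2(i+1).
By induction, the statement is established for all r ≥ 5.
Hence the smallest such N is 5.

N = 5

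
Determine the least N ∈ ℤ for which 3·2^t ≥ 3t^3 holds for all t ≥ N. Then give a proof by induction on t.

N = 10

At t = 9: 1536 < 2187, so the inequality fails and N ≥ 10. We prove 3·2^t ≥ 3t^3 for all t ≥ 10.
When t = 10: 3·2^t = 3072 and 3t^3 = 3000, so 3072 ≥ 3000.
For the inductive step, assume it holds for an arbitrary m ≥ 10, so 3·2^m ≥ 3m^3.
Then 3·2^(m + 1) = 2·(3·2^m) ≥ 2·(3m^3).
Also, for m ≥ 10 we have 2·(3m^3) ≥ 3(m+1)^3, since 2 ≥ (1 + 1/m)^3 for all m ≥ 10.
Combining, 3·2^(m + 1) ≥ 3(m+1)^3.
Hence, by induction on t, the claim holds for every t ≥ 10.
Hence the smallest such N is 10.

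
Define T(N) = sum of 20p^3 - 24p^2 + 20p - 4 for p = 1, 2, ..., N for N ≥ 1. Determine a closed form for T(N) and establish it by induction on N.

T(N) = N(5N^3 + 2N^2 + 3N + 2)

We claim T(N) = N(5N^3 + 2N^2 + 3N + 2) for all N ≥ 1.
Base case (N = 1): T(1) = 12, and the closed form gives 12. They agree.
Suppose the result is true for N = p, so T(p) = p(5p^3 + 2p^2 + 3p + 2).
Then T(p+1) = T(p) + (20p^3 + 36p^2 + 32p + 12) = (p(5p^3 + 2p^2 + 3p + 2)) + (20p^3 + 36p^2 + 32p + 12).
Simplifying, T(p+1) = (p + 1)(5p^3 + 17p^2 + 22p + 12) = (p+1)(5(p+1)^3 + 2(p+1)^2 + 3(p+1) + 2),
which is the closed form with N = p+1.
By induction, the statement is established for all N ≥ 1.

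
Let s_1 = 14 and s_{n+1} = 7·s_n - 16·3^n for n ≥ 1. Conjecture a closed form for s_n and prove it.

Computing the first terms: s_1 = 14, s_2 = 50, s_3 = 206. This suggests s_n = 4·3^n + 2·7^(n - 1).
For the base case n = 1: the formula gives 14 = 14 = s_1.
Inductive step: suppose the statement holds for some j ≥ 1, so s_j = 4·3^j + 2·7^(j - 1).
Then s_{j+1} = 7·s_j - 16·3^j = 7·(4·3^j + 2·7^(j - 1)) - 16·3^j = 4·3^(j + 1) + 2·7^j = 4·3^(j+1) + 2·7^((j+1) - 1),
which is the claimed formula at n = j+1.
By the principle of mathematical induction, the result holds for all n ≥ 1.

s_n = 4·3^n + 2·7^(n - 1)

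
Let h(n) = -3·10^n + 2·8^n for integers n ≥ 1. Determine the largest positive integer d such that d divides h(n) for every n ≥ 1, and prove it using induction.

d = 2

Computing the first values: h(1) = -14 and h(2) = -172; gcd(-14, -172) = 2, so d ≤ 2.
We prove 2 | -3·10^n + 2·8^n for all n ≥ 1 by induction on n.
Base step (n = 1): h(1) = -14 = 2·(-7), so 2 | h(1).
Inductive step: assume the claim holds for n = k, i.e. 2 | h(k). Then
h(k+1) − 10·h(k) = (-3·10^(k+1) + 2·8^(k+1)) − 10·(-3·10^k + 2·8^k) = (2)·8^k·(8 − 10) = (-4)·8^k. Since 2 | h(k) by the inductive hypothesis, 2 | 10·h(k); and 2 | -4 since -4 = 2·-2. Therefore 2 | h(k+1).
Hence, by induction on n, the claim holds for every n ≥ 1.
Therefore the largest such d is 2.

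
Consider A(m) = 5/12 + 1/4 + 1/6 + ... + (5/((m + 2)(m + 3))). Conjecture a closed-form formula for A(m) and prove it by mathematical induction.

A(m) = 5m/(3(m + 3))

We claim A(m) = 5m/(3(m + 3)) for all m ≥ 1.
When m = 1: A(1) = 5/12, and the closed form gives 5/12. They agree.
Inductive step: assume the claim holds for m = k, so A(k) = 5k/(3(k + 3)).
Then A(k+1) = A(k) + (5/((k + 3)(k + 4))) = (5k/(3(k + 3))) + (5/((k + 3)(k + 4))).
Simplifying, A(k+1) = 5(k + 1)/(3(k + 4)) = 5(k+1)/(3((k+1) + 3)),
which is the closed form with m = k+1.
This completes the induction.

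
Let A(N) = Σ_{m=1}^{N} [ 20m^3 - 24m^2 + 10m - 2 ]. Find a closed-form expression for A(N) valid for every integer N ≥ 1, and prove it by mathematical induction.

We claim A(N) = N(5N^3 + 2N^2 - 2N - 1) for all N ≥ 1.
Base step (N = 1): A(1) = 4, and the closed form gives 4. They agree.
Inductive step: suppose the statement holds for some m ≥ 1, so A(m) = m(5m^3 + 2m^2 - 2m - 1).
Then A(m+1) = A(m) + (20m^3 + 36m^2 + 22m + 4) = (m(5m^3 + 2m^2 - 2m - 1)) + (20m^3 + 36m^2 + 22m + 4).
Simplifying, A(m+1) = (m + 1)(5m^3 + 17m^2 + 17m + 4) = (m+1)(5(m+1)^3 + 2(m+1)^2 - 2(m+1) - 1),
which is the closed form with N = m+1.
Hence, by induction on N, the claim holds for every N ≥ 1.

A(N) = N(5N^3 + 2N^2 - 2N - 1)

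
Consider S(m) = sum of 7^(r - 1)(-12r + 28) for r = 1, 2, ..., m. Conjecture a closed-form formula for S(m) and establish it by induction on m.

S(m) = 7^m(-2m + 5) - 5

We claim S(m) = 7^m(-2m + 5) - 5 for all m ≥ 1.
For the base case m = 1: S(1) = 16, and the closed form gives 16. They agree.
Suppose the result is true for m = r, so S(r) = 7^r(-2r + 5) - 5.
Then S(r+1) = S(r) + (7^r(-12r + 16)) = (7^r(-2r + 5) - 5) + (7^r(-12r + 16)).
Simplifying, S(r+1) = -14·7^r·r + 21·7^r - 5 = 7^(r+1)(-2(r+1) + 5) - 5,
which is the closed form with m = r+1.
This completes the induction.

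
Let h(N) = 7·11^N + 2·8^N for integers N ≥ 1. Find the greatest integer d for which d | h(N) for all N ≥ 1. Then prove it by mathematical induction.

d = 3

Computing the first values: h(1) = 93 and h(2) = 975; gcd(93, 975) = 3, so d ≤ 3.
We prove 3 | 7·11^N + 2·8^N for all N ≥ 1 by induction on N.
Base case (N = 1): h(1) = 93 = 3·(31), so 3 | h(1).
Inductive step: suppose the statement holds for some m ≥ 1, i.e. 3 | h(m). Then
h(m+1) − 11·h(m) = (7·11^(m+1) + 2·8^(m+1)) − 11·(7·11^m + 2·8^m) = (2)·8^m·(8 − 11) = (-6)·8^m. Since 3 | h(m) by the inductive hypothesis, 3 | 11·h(m); and 3 | -6 since -6 = 3·-2. Therefore 3 | h(m+1).
Hence, by induction on N, the claim holds for every N ≥ 1.
Therefore the largest such d is 3.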